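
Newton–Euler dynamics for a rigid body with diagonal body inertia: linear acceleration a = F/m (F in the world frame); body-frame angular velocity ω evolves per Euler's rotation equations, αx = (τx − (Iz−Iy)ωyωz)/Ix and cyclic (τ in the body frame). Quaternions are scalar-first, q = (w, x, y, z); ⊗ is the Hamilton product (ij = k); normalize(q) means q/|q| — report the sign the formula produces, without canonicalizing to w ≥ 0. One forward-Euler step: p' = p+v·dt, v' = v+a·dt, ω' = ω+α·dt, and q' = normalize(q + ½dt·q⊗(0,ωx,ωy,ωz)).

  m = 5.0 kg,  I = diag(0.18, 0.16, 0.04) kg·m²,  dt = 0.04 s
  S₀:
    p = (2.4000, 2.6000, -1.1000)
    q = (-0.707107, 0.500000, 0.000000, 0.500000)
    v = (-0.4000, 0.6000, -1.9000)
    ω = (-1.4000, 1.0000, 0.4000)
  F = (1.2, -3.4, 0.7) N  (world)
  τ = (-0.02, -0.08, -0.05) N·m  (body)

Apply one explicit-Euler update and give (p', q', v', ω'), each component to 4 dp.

p' = (2.3840, 2.6240, -1.1760)
q' = (-0.6967, 0.5095, -0.0321, 0.5040)
v' = (-0.3904, 0.5728, -1.8944)
ω' = (-1.3938, 0.9996, 0.3220)

a = F/m = (0.2400, -0.6800, 0.1400)
new position p' = (2.3840, 2.6240, -1.1760)
v' = v + a·dt = (-0.3904, 0.5728, -1.8944)
angular accel α = (0.1556, -0.0100, -1.9500)
ω + α·dt = (-1.3938, 0.9996, 0.3220)
q⊗(0,ω) = (0.5000000, 0.4899498, -1.6071070, 0.2171572)
q + ½dt·q⊗(0,ω), renormalized = (-0.6967, 0.5095, -0.0321, 0.5040)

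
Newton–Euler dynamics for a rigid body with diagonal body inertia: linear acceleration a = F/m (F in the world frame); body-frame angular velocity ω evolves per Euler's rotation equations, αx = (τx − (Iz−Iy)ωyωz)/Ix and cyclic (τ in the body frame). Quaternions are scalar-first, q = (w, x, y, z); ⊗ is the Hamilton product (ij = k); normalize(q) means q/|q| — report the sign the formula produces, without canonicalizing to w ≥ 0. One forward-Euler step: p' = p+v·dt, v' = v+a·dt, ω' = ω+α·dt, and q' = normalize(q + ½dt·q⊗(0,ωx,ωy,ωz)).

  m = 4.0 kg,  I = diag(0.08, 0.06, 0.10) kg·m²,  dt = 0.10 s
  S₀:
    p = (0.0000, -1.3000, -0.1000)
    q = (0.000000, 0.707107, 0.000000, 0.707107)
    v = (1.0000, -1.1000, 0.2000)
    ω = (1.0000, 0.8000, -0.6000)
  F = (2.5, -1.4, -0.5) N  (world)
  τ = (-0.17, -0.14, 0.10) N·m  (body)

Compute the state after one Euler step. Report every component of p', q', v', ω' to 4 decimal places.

p' = (0.1000, -1.4100, -0.0800)
q' = (-0.0141, 0.6771, 0.0564, 0.7336)
v' = (1.0625, -1.1350, 0.1875)
ω' = (0.8115, 0.5467, -0.4840)

(τ − ω×Iω)/I = (-1.8850, -2.5333, 1.1600)
ω' = ω + α·dt = (0.8115, 0.5467, -0.4840)
q⊗(0,ω) = (-0.2828428, -0.5656856, 1.1313712, 0.5656856)
updated quaternion q' = (-0.0141, 0.6771, 0.0564, 0.7336)
linear accel F/m = (0.6250, -0.3500, -0.1250)
p + v·dt = (0.1000, -1.4100, -0.0800)
v' = v + a·dt = (1.0625, -1.1350, 0.1875)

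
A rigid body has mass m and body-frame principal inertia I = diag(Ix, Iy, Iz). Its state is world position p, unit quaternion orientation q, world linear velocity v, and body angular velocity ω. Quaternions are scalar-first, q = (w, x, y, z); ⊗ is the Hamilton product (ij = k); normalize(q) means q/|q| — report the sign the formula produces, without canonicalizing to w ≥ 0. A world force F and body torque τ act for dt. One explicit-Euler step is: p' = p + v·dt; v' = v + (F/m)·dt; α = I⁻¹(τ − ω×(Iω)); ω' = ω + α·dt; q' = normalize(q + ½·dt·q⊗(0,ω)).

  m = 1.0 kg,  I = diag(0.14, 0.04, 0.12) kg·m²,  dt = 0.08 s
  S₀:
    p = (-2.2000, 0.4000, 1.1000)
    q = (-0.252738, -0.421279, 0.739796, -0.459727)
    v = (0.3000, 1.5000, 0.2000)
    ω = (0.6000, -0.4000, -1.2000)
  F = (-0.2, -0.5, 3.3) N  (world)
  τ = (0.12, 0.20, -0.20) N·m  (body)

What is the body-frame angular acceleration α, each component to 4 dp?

α = (0.5829, 5.3600, -1.8667)

precession coupling ω×(Iω) = (0.0384, -0.0144, 0.0240)
angular accel α = (0.5829, 5.3600, -1.8667)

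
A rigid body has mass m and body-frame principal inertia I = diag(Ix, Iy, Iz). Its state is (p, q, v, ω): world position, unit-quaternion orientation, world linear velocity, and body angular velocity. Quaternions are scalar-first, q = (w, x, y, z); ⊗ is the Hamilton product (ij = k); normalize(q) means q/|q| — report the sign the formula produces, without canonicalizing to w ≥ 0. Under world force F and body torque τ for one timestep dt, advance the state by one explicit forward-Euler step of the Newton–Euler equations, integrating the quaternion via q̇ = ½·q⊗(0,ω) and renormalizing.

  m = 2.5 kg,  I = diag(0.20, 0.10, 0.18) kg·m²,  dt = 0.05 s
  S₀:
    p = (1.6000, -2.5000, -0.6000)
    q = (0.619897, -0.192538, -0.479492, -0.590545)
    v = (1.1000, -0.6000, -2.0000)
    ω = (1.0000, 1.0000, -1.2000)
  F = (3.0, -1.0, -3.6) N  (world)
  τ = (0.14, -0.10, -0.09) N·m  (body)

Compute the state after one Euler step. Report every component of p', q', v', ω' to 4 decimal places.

p' = (1.6550, -2.5300, -0.7000)
q' = (0.6183, -0.1477, -0.4840, -0.6013)
v' = (1.1600, -0.6200, -2.0720)
ω' = (1.0590, 0.9620, -1.1972)

gyro term ω×Iω = (-0.0960, -0.0240, -0.1000)
angular accel α = (1.1800, -0.7600, 0.0556)
ω + α·dt = (1.0590, 0.9620, -1.1972)
Hamilton product q⊗(0,ω) = (-0.0366240, 1.7858324, -0.2016936, -0.4569224)
q + ½dt·q⊗(0,ω), renormalized = (0.6183, -0.1477, -0.4840, -0.6013)
a = (1.2000, -0.4000, -1.4400)
p + v·dt = (1.6550, -2.5300, -0.7000)
v + (F/m)dt = (1.1600, -0.6200, -2.0720)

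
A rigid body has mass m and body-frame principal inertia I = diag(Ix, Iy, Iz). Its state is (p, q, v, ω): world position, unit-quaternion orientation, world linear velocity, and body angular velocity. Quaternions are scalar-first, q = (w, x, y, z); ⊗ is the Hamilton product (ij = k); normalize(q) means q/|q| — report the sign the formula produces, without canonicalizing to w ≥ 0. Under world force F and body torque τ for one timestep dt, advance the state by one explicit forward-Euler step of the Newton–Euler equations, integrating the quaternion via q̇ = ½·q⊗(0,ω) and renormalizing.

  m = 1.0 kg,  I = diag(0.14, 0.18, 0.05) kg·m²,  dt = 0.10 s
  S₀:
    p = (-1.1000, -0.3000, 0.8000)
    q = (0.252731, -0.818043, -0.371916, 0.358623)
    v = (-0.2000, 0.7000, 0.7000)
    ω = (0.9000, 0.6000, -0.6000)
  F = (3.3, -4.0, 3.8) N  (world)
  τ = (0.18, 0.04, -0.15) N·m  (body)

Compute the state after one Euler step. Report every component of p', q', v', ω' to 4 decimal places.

ω×(Iω) gyroscopic = (0.0468, -0.0486, 0.0216)
(τ − ω×Iω)/I = (0.9514, 0.4922, -3.4320)
new body rate ω' = (0.9951, 0.6492, -0.9432)
q⊗(0,ω) = (1.1745621, 0.2354337, -0.0164265, -0.3077400)
q' = normalize(q + ½dt·q⊗(0,ω)) = (0.3109, -0.8047, -0.3720, 0.3426)
linear accel F/m = (3.3000, -4.0000, 3.8000)
p' = p + v·dt = (-1.1200, -0.2300, 0.8700)
v + (F/m)dt = (0.1300, 0.3000, 1.0800)

p' = (-1.1200, -0.2300, 0.8700)
q' = (0.3109, -0.8047, -0.3720, 0.3426)
v' = (0.1300, 0.3000, 1.0800)
ω' = (0.9951, 0.6492, -0.9432)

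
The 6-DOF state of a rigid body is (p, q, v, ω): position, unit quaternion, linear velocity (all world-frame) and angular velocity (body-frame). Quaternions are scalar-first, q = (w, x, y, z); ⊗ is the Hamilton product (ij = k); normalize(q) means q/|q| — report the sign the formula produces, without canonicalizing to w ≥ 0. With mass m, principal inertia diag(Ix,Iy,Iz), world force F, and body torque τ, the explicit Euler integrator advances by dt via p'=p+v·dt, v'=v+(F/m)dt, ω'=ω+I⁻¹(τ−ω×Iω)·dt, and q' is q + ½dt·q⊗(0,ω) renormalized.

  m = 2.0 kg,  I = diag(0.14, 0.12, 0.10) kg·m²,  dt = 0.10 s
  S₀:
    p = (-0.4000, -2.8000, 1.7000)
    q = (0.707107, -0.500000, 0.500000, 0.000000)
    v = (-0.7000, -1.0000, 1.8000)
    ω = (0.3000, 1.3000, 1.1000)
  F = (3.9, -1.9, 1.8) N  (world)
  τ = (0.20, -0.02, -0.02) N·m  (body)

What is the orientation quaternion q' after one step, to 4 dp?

q⊗(0,ω) = (-0.5000000, 0.7621321, 1.4692391, -0.0221823)
q' = normalize(q + ½dt·q⊗(0,ω)) = (0.6796, -0.4602, 0.5713, -0.0011)

q' = (0.6796, -0.4602, 0.5713, -0.0011)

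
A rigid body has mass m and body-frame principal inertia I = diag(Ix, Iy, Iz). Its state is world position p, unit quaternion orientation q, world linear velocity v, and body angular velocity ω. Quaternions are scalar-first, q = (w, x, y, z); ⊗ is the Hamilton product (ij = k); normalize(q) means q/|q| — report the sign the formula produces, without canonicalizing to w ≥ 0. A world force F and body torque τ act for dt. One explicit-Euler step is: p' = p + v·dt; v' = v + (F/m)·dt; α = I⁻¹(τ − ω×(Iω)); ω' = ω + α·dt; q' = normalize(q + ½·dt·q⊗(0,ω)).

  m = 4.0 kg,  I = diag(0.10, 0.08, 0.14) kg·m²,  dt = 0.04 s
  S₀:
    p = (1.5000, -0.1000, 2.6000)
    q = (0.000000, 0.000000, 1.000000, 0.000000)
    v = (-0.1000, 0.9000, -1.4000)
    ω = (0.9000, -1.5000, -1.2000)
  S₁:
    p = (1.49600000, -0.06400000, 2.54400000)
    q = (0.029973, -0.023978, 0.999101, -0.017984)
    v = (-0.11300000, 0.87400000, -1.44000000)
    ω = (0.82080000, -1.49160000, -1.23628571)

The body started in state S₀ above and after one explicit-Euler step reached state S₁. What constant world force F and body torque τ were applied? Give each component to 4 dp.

F = (-1.3000, -2.6000, -4.0000)
τ = (-0.0900, 0.0600, -0.1000)

velocity change Δv = (-0.01300000, -0.02600000, -0.04000000)
F = m·Δv/dt = (-1.3000, -2.6000, -4.0000)
rate change Δω = (-0.07920000, 0.00840000, -0.03628571)
I·α + gyro = (-0.0900, 0.0600, -0.1000)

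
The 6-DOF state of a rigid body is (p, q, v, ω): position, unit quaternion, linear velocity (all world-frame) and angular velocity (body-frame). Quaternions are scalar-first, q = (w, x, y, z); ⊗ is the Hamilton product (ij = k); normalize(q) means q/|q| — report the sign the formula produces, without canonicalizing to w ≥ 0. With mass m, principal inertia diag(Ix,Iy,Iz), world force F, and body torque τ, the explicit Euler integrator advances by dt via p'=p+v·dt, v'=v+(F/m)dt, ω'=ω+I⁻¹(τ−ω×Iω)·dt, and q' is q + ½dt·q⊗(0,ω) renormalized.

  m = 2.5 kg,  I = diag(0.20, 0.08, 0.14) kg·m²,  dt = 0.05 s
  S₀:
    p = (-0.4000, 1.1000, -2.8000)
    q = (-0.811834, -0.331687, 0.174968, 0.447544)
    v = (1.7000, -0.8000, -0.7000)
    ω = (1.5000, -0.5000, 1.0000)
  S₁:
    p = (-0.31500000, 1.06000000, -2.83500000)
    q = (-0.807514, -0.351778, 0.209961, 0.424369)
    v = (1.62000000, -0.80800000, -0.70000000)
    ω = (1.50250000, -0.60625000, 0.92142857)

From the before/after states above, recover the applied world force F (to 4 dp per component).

F = (-4.0000, -0.4000, 0.0000)

Δv = v₁−v₀ = (-0.08000000, -0.00800000, 0.00000000)
m·(v₁−v₀)/dt = (-4.0000, -0.4000, 0.0000)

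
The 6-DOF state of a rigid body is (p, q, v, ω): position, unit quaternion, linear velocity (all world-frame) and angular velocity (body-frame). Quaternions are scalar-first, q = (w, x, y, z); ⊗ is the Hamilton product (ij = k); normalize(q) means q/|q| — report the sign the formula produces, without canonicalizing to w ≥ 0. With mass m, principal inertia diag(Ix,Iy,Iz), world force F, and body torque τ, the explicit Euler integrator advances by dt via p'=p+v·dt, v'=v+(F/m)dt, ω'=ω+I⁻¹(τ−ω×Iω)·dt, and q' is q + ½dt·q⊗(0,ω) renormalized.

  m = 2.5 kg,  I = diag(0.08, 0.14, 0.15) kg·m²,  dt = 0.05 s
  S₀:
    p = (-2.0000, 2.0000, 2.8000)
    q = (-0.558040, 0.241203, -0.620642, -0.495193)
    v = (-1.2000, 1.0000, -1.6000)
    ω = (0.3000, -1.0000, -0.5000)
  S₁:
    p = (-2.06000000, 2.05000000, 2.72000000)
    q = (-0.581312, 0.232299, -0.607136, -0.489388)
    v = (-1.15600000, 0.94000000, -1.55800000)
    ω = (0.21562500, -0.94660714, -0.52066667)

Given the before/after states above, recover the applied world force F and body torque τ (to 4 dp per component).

F = (2.2000, -3.0000, 2.1000)
τ = (-0.1300, 0.1600, -0.0800)

rate change Δω = (-0.08437500, 0.05339286, -0.02066667)
ω₀×(Iω₀) = (0.0050, 0.0105, -0.0180)
I·α + gyro = (-0.1300, 0.1600, -0.0800)
Δv = v₁−v₀ = (0.04400000, -0.06000000, 0.04200000)
applied force F = (2.2000, -3.0000, 2.1000)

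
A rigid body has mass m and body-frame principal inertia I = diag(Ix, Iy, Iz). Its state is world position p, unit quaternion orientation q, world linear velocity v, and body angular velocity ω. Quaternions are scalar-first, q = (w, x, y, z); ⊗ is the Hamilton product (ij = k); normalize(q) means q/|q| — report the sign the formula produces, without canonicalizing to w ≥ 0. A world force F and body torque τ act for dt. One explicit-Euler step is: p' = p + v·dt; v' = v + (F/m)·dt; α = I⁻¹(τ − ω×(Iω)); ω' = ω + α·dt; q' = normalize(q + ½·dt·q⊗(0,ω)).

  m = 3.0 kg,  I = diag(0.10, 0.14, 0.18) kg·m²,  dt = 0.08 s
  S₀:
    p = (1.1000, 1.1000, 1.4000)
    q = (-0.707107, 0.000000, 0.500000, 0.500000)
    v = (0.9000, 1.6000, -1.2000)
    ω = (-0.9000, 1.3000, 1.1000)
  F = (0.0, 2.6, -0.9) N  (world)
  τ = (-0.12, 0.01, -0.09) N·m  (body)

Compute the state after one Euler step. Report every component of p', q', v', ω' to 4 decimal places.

p' = (1.1720, 1.2280, 1.3040)
q' = (-0.7529, 0.0214, 0.4439, 0.4854)
v' = (0.9000, 1.6693, -1.2240)
ω' = (-1.0418, 1.2605, 1.0808)

a = F/m = (0.0000, 0.8667, -0.3000)
p + v·dt = (1.1720, 1.2280, 1.3040)
v' = v + a·dt = (0.9000, 1.6693, -1.2240)
precession coupling ω×(Iω) = (0.0572, 0.0792, -0.0468)
(τ − ω×Iω)/I = (-1.7720, -0.4943, -0.2400)
ω + α·dt = (-1.0418, 1.2605, 1.0808)
2q̇ = q⊗(0,ω) = (-1.2000000, 0.5363963, -1.3692391, -0.3278177)
updated quaternion q' = (-0.7529, 0.0214, 0.4439, 0.4854)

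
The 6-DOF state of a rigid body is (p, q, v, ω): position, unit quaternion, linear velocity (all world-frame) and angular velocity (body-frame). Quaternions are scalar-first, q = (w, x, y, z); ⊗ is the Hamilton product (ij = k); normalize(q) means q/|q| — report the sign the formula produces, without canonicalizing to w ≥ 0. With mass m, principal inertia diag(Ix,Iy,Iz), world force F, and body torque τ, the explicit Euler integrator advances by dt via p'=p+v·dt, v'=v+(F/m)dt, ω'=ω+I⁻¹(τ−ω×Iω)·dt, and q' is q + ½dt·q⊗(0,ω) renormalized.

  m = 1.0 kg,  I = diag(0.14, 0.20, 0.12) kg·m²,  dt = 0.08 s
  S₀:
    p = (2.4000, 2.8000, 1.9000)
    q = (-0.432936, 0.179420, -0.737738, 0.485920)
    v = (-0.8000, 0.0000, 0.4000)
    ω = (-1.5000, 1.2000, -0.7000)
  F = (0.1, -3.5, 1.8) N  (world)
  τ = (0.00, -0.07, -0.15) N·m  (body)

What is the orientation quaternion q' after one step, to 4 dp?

q' = (-0.3719, 0.2021, -0.7800, 0.4609)

Hamilton product q⊗(0,ω) = (1.4945596, 0.5827166, -1.1228092, -0.5882478)
updated quaternion q' = (-0.3719, 0.2021, -0.7800, 0.4609)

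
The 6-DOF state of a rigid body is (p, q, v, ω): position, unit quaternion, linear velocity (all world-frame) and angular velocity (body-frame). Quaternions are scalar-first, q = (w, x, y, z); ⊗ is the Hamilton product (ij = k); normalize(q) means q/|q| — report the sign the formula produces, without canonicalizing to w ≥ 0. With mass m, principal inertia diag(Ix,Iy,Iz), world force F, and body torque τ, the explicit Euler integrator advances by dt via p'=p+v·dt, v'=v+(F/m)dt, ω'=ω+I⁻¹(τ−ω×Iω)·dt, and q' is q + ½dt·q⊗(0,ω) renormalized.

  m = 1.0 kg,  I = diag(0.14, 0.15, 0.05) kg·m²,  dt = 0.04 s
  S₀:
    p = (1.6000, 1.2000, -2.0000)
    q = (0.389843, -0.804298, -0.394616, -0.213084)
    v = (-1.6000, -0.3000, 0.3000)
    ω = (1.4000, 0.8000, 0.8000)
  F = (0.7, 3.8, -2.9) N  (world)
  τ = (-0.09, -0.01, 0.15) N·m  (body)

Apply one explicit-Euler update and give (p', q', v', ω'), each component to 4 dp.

p' = (1.5360, 1.1880, -1.9880)
q' = (0.4218, -0.7958, -0.3812, -0.2085)
v' = (-1.5720, -0.1480, 0.1840)
ω' = (1.3926, 0.7705, 0.9110)

p' = p + v·dt = (1.5360, 1.1880, -1.9880)
v + (F/m)dt = (-1.5720, -0.1480, 0.1840)
(τ − ω×Iω)/I = (-0.1857, -0.7387, 2.7760)
new body rate ω' = (1.3926, 0.7705, 0.9110)
Hamilton product q⊗(0,ω) = (1.6121772, 0.4005546, 0.6569952, 0.2208984)
updated quaternion q' = (0.4218, -0.7958, -0.3812, -0.2085)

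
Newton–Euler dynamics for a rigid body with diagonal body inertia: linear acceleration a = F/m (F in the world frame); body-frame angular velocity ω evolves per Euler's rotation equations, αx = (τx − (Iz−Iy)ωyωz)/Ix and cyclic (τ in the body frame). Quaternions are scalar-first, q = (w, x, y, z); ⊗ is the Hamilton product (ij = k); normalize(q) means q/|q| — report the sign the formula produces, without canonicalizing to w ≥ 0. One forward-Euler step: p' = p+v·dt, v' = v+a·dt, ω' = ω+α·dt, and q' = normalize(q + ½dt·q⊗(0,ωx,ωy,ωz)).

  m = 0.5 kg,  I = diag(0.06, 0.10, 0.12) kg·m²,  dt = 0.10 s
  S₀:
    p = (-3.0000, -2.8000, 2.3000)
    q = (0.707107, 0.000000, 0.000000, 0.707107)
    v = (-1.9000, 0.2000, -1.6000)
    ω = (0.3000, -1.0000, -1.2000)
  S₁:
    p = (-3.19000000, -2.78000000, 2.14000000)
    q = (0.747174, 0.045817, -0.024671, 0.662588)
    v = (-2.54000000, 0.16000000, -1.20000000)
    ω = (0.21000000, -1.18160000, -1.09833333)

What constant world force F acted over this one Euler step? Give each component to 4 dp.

F = (-3.2000, -0.2000, 2.0000)

velocity change Δv = (-0.64000000, -0.04000000, 0.40000000)
applied force F = (-3.2000, -0.2000, 2.0000)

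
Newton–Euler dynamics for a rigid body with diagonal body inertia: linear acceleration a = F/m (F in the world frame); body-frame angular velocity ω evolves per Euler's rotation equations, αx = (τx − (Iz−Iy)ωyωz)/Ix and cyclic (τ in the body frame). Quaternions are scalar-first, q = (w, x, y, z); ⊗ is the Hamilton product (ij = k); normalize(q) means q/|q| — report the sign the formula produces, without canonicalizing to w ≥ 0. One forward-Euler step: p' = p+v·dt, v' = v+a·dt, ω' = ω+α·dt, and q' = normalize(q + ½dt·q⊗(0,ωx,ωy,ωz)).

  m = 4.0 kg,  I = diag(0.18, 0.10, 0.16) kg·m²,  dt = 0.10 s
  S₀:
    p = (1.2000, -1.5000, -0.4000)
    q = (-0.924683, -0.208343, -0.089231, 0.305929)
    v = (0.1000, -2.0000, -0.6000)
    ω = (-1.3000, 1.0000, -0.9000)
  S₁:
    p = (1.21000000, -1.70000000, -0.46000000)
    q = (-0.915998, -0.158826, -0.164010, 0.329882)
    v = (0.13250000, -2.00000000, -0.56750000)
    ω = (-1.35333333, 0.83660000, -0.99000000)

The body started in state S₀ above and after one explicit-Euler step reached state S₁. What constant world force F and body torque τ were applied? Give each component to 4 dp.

ω₁ − ω₀ = (-0.05333333, -0.16340000, -0.09000000)
gyro term ω₀×Iω₀ = (-0.0540, 0.0234, 0.1040)
I·α + gyro = (-0.1500, -0.1400, -0.0400)
velocity change Δv = (0.03250000, 0.00000000, 0.03250000)
F = m·Δv/dt = (1.3000, 0.0000, 1.3000)

F = (1.3000, 0.0000, 1.3000)
τ = (-0.1500, -0.1400, -0.0400)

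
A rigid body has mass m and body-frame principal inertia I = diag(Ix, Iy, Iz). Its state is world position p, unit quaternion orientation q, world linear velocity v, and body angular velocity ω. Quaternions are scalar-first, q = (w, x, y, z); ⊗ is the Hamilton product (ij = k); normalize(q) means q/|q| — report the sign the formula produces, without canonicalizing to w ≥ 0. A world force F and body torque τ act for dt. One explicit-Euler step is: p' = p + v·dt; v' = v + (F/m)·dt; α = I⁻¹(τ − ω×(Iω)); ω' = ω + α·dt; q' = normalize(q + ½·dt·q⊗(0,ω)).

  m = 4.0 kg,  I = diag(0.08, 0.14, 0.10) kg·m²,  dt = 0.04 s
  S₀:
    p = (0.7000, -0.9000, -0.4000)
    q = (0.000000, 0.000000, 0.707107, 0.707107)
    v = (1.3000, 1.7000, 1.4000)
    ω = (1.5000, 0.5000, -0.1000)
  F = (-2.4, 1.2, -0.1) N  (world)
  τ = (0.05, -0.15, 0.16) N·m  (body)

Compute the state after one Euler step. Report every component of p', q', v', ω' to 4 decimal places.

p + v·dt = (0.7520, -0.8320, -0.3440)
v + (F/m)dt = (1.2760, 1.7120, 1.3990)
(τ − ω×Iω)/I = (0.6000, -1.0929, 1.1500)
new body rate ω' = (1.5240, 0.4563, -0.0540)
q⊗(0,ω) = (-0.2828428, -0.4242642, 1.0606605, -1.0606605)
q + ½dt·q⊗(0,ω), renormalized = (-0.0057, -0.0085, 0.7280, 0.6855)

p' = (0.7520, -0.8320, -0.3440)
q' = (-0.0057, -0.0085, 0.7280, 0.6855)
v' = (1.2760, 1.7120, 1.3990)
ω' = (1.5240, 0.4563, -0.0540)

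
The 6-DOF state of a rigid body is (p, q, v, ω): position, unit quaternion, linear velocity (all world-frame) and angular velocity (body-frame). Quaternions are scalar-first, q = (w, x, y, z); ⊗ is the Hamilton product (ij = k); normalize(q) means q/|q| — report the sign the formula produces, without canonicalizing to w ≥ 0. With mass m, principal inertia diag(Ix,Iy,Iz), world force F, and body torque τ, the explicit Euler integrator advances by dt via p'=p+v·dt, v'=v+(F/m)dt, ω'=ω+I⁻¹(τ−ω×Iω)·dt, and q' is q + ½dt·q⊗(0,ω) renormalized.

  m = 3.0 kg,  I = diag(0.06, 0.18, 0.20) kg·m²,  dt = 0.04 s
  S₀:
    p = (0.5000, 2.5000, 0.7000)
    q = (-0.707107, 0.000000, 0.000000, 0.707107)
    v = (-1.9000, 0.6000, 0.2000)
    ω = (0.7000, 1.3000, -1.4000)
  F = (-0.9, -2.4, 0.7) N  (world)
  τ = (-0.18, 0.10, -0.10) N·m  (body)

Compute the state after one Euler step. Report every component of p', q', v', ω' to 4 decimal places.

p' = (0.4240, 2.5240, 0.7080)
q' = (-0.6867, -0.0283, -0.0085, 0.7263)
v' = (-1.9120, 0.5680, 0.2093)
ω' = (0.6043, 1.2917, -1.4418)

a = (-0.3000, -0.8000, 0.2333)
p' = p + v·dt = (0.4240, 2.5240, 0.7080)
new velocity v' = (-1.9120, 0.5680, 0.2093)
ω×(Iω) gyroscopic = (-0.0364, 0.1372, 0.1092)
angular accel α = (-2.3933, -0.2067, -1.0460)
ω + α·dt = (0.6043, 1.2917, -1.4418)
2q̇ = q⊗(0,ω) = (0.9899498, -1.4142140, -0.4242642, 0.9899498)
updated quaternion q' = (-0.6867, -0.0283, -0.0085, 0.7263)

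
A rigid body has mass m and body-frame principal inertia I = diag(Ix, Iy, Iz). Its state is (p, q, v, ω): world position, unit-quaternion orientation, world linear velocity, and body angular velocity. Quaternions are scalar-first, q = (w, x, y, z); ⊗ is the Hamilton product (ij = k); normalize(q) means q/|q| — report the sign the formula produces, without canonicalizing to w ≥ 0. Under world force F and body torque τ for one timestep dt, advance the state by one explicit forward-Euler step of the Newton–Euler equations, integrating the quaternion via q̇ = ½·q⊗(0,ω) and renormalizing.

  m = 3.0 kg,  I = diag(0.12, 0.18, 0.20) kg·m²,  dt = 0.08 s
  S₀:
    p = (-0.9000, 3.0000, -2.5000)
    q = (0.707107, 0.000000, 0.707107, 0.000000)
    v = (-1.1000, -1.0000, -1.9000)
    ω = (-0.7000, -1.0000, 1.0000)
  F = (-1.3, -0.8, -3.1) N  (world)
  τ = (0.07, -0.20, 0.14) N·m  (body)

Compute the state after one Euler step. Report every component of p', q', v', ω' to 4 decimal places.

gyro term ω×Iω = (-0.0200, 0.0560, 0.0420)
(τ − ω×Iω)/I = (0.7500, -1.4222, 0.4900)
ω' = ω + α·dt = (-0.6400, -1.1138, 1.0392)
q⊗(0,ω) = (0.7071070, 0.2121321, -0.7071070, 1.2020819)
updated quaternion q' = (0.7339, 0.0085, 0.6775, 0.0480)
new position p' = (-0.9880, 2.9200, -2.6520)
v' = v + a·dt = (-1.1347, -1.0213, -1.9827)

p' = (-0.9880, 2.9200, -2.6520)
q' = (0.7339, 0.0085, 0.6775, 0.0480)
v' = (-1.1347, -1.0213, -1.9827)
ω' = (-0.6400, -1.1138, 1.0392)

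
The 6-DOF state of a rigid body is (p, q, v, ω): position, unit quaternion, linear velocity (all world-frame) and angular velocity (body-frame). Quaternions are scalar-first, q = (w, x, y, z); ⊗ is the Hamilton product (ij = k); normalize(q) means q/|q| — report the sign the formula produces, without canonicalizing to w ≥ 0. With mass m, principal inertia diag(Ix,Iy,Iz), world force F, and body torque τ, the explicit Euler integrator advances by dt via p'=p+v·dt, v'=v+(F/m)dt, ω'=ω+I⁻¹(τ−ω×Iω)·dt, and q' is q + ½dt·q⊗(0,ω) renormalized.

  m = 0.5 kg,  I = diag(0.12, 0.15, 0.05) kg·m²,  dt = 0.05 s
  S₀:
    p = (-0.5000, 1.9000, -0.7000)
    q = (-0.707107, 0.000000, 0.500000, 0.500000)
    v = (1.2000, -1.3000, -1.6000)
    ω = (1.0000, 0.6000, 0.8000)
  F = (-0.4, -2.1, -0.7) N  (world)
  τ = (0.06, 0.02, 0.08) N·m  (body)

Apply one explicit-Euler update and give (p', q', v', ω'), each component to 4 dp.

p' = (-0.4400, 1.8350, -0.7800)
q' = (-0.7242, -0.0152, 0.5016, 0.4731)
v' = (1.1600, -1.5100, -1.6700)
ω' = (1.0450, 0.5880, 0.8620)

linear accel F/m = (-0.8000, -4.2000, -1.4000)
p + v·dt = (-0.4400, 1.8350, -0.7800)
new velocity v' = (1.1600, -1.5100, -1.6700)
precession coupling ω×(Iω) = (-0.0480, 0.0560, 0.0180)
(τ − ω×Iω)/I = (0.9000, -0.2400, 1.2400)
new body rate ω' = (1.0450, 0.5880, 0.8620)
2q̇ = q⊗(0,ω) = (-0.7000000, -0.6071070, 0.0757358, -1.0656856)
updated quaternion q' = (-0.7242, -0.0152, 0.5016, 0.4731)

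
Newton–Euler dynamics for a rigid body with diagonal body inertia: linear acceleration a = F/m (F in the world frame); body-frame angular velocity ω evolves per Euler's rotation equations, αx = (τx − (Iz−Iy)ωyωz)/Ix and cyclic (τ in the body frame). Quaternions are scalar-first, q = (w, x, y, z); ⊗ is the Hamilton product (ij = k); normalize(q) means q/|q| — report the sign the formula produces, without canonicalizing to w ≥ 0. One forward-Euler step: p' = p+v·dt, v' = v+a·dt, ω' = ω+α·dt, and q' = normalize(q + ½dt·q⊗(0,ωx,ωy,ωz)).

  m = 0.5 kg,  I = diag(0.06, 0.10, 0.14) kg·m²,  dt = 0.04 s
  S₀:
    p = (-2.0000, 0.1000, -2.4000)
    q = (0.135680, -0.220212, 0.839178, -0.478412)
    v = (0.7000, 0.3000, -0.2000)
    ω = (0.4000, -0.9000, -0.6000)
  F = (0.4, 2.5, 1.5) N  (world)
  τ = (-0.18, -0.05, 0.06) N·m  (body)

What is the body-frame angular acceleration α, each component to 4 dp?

ω×(Iω) gyroscopic = (0.0216, 0.0192, -0.0144)
(τ − ω×Iω)/I = (-3.3600, -0.6920, 0.5314)

α = (-3.3600, -0.6920, 0.5314)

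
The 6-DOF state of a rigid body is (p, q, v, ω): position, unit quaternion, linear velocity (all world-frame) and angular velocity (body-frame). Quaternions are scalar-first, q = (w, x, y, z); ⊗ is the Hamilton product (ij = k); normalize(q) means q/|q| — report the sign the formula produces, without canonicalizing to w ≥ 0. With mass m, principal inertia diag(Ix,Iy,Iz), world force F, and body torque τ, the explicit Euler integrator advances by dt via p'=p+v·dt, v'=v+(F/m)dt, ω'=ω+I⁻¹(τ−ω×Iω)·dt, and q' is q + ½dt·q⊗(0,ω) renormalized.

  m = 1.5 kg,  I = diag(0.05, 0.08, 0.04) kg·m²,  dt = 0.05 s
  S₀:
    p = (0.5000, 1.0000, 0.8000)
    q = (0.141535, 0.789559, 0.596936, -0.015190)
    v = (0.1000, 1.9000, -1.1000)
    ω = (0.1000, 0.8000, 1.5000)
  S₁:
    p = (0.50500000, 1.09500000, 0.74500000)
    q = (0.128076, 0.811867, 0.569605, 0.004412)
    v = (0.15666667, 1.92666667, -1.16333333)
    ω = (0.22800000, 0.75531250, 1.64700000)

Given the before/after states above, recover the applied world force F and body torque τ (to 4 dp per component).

rate change Δω = (0.12800000, -0.04468750, 0.14700000)
precession coupling = (-0.0480, 0.0015, 0.0024)
τ = I·(Δω/dt) + ω₀×(Iω₀) = (0.0800, -0.0700, 0.1200)
Δv = v₁−v₀ = (0.05666667, 0.02666667, -0.06333333)
applied force F = (1.7000, 0.8000, -1.9000)

F = (1.7000, 0.8000, -1.9000)
τ = (0.0800, -0.0700, 0.1200)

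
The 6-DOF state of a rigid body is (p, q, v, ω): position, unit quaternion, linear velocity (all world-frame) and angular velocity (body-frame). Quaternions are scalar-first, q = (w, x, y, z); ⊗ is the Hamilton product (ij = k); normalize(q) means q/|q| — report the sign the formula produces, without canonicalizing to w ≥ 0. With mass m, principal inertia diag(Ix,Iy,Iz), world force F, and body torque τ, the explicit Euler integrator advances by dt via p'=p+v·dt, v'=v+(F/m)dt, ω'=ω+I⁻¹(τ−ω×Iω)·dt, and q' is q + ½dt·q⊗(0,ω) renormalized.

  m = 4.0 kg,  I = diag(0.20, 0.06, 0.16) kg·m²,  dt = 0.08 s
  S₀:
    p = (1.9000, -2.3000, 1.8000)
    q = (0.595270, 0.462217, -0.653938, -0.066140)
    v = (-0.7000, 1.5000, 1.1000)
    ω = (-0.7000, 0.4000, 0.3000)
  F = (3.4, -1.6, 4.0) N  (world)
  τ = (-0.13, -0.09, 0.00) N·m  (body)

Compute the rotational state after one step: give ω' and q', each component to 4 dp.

ω' = (-0.7568, 0.2912, 0.2804)
q' = (0.6191, 0.4385, -0.6477, -0.0699)

angular accel α = (-0.7100, -1.3600, -0.2450)
ω' = ω + α·dt = (-0.7568, 0.2912, 0.2804)
q⊗(0,ω) = (0.6049691, -0.5864144, 0.1457409, -0.0942888)
updated quaternion q' = (0.6191, 0.4385, -0.6477, -0.0699)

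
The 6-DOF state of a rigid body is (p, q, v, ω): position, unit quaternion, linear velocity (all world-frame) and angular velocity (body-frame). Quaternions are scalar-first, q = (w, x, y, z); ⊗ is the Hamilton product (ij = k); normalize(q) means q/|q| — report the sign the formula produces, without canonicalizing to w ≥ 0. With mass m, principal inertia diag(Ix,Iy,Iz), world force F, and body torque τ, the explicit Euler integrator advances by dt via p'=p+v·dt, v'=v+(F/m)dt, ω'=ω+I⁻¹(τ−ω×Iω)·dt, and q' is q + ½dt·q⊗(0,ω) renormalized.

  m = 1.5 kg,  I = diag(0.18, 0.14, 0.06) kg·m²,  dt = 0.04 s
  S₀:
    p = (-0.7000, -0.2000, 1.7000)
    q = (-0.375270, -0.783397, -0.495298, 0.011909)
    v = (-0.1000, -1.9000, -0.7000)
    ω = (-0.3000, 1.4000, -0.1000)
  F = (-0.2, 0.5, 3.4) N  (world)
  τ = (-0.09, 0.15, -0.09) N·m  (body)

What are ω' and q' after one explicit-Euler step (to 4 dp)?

ω×(Iω) gyroscopic = (0.0112, 0.0036, 0.0168)
α = I⁻¹(τ − ω×Iω) = (-0.5622, 1.0457, -1.7800)
new body rate ω' = (-0.3225, 1.4418, -0.1712)
Hamilton product q⊗(0,ω) = (0.4595890, 0.1454382, -0.6072904, -1.2078182)
q + ½dt·q⊗(0,ω), renormalized = (-0.3659, -0.7802, -0.5072, -0.0122)

ω' = (-0.3225, 1.4418, -0.1712)
q' = (-0.3659, -0.7802, -0.5072, -0.0122)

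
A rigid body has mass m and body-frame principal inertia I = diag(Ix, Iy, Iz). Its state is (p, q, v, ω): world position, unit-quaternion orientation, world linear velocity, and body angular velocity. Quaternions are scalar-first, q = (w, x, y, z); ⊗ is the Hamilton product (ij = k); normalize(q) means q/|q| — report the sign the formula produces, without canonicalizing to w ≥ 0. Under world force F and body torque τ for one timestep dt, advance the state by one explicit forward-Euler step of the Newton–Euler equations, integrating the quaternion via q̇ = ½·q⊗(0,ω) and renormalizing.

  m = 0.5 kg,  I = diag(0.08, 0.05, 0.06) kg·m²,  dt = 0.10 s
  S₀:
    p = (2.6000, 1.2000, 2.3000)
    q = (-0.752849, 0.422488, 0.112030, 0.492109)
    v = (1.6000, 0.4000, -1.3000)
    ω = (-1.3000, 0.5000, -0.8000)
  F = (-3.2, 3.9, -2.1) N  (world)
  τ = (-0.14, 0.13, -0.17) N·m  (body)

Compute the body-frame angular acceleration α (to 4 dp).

precession coupling ω×(Iω) = (-0.0040, 0.0208, 0.0195)
α = I⁻¹(τ − ω×Iω) = (-1.7000, 2.1840, -3.1583)

α = (-1.7000, 2.1840, -3.1583)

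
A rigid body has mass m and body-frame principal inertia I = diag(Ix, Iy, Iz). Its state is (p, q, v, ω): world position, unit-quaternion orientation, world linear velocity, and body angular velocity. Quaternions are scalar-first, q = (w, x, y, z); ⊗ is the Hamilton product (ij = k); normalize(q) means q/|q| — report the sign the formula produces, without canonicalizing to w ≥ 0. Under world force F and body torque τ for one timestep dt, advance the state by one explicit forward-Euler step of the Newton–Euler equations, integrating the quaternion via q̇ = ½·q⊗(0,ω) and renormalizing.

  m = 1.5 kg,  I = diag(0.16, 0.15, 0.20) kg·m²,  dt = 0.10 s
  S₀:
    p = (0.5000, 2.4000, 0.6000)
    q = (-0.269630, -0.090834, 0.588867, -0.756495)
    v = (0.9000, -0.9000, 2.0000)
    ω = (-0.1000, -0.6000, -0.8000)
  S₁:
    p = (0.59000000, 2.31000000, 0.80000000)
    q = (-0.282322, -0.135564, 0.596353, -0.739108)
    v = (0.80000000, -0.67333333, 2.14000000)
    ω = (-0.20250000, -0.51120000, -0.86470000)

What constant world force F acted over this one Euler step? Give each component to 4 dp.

F = (-1.5000, 3.4000, 2.1000)

v₁ − v₀ = (-0.10000000, 0.22666667, 0.14000000)
F = m·Δv/dt = (-1.5000, 3.4000, 2.1000)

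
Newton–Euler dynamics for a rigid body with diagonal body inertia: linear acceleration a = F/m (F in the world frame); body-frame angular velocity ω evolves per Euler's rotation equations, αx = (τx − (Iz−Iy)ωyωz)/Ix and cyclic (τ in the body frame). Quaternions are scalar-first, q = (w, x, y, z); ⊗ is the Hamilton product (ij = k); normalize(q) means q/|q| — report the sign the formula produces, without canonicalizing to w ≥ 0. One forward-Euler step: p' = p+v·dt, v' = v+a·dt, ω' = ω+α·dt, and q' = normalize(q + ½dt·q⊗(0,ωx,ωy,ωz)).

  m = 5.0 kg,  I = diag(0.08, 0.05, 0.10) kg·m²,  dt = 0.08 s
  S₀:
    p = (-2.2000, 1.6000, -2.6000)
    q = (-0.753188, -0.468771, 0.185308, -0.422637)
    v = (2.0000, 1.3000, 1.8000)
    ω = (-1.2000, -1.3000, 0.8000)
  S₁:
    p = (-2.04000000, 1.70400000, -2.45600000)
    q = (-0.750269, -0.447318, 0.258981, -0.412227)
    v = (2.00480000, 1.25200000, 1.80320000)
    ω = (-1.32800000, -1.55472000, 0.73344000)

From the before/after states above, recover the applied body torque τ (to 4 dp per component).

rate change Δω = (-0.12800000, -0.25472000, -0.06656000)
precession coupling = (-0.0520, 0.0192, -0.0468)
applied torque τ = (-0.1800, -0.1400, -0.1300)

τ = (-0.1800, -0.1400, -0.1300)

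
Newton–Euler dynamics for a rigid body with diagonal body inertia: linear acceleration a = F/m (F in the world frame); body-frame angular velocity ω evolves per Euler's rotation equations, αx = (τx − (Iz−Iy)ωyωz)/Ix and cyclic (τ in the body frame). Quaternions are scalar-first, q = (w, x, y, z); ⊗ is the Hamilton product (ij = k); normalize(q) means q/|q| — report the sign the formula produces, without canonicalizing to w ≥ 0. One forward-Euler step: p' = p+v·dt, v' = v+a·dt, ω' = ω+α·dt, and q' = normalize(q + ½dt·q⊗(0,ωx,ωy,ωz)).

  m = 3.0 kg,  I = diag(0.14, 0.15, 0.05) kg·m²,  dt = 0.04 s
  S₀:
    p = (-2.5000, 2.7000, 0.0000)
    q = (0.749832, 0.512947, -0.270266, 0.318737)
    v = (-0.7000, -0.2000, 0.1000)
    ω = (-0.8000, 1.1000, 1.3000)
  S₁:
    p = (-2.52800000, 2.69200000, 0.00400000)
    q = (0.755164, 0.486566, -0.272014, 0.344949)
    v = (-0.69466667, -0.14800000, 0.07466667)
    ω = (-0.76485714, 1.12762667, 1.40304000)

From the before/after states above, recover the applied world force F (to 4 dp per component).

F = (0.4000, 3.9000, -1.9000)

velocity change Δv = (0.00533333, 0.05200000, -0.02533333)
m·(v₁−v₀)/dt = (0.4000, 3.9000, -1.9000)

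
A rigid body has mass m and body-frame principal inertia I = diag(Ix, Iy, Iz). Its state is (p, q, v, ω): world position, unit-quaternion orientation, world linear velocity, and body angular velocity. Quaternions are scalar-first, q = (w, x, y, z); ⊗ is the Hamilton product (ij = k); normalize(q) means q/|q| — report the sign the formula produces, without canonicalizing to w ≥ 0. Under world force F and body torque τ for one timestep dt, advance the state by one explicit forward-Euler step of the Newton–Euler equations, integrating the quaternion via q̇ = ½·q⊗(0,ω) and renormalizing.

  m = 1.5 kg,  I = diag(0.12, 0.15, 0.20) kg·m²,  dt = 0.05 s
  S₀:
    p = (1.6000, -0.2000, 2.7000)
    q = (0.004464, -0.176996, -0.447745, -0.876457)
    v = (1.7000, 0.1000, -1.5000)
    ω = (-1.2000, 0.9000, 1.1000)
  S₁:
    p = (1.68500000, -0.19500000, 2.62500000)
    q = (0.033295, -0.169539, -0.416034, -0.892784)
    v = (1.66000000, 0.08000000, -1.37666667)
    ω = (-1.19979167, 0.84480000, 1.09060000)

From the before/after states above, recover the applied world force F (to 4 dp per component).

F = (-1.2000, -0.6000, 3.7000)

v₁ − v₀ = (-0.04000000, -0.02000000, 0.12333333)
F = m·Δv/dt = (-1.2000, -0.6000, 3.7000)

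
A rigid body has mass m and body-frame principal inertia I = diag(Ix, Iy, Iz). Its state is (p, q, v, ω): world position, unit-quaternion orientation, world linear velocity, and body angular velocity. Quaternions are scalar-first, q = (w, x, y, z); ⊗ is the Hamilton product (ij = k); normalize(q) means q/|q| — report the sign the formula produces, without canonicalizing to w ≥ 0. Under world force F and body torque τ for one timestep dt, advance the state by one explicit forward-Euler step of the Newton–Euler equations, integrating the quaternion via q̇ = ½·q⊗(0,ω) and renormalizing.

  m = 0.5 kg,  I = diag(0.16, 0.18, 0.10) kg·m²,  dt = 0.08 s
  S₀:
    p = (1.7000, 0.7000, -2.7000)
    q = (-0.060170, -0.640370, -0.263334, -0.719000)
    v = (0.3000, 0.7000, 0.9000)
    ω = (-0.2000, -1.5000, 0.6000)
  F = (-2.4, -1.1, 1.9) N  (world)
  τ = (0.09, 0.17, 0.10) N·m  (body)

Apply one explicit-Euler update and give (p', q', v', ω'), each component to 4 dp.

precession coupling ω×(Iω) = (0.0720, -0.0072, 0.0060)
angular accel α = (0.1125, 0.9844, 0.9400)
new body rate ω' = (-0.1910, -1.4212, 0.6752)
q⊗(0,ω) = (-0.0916750, -1.2244664, 0.6182770, 0.8717862)
updated quaternion q' = (-0.0637, -0.6879, -0.2381, -0.6827)
linear accel F/m = (-4.8000, -2.2000, 3.8000)
p' = p + v·dt = (1.7240, 0.7560, -2.6280)
new velocity v' = (-0.0840, 0.5240, 1.2040)

p' = (1.7240, 0.7560, -2.6280)
q' = (-0.0637, -0.6879, -0.2381, -0.6827)
v' = (-0.0840, 0.5240, 1.2040)
ω' = (-0.1910, -1.4212, 0.6752)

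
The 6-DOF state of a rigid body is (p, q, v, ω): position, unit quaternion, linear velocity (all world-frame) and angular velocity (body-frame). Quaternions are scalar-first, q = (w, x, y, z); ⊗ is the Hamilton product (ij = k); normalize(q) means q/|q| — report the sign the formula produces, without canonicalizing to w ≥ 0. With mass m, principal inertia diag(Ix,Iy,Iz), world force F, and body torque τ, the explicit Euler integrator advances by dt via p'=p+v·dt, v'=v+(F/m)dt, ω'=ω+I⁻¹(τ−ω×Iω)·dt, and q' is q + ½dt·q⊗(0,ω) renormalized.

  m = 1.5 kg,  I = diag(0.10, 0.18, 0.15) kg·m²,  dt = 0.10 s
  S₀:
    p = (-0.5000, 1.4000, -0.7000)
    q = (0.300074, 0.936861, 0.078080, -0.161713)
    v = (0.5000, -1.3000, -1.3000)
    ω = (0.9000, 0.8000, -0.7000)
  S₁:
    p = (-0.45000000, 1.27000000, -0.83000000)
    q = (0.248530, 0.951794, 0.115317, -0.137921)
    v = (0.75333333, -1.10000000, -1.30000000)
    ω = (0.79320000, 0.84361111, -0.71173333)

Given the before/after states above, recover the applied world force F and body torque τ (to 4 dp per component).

ω₁ − ω₀ = (-0.10680000, 0.04361111, -0.01173333)
precession coupling = (0.0168, 0.0315, 0.0576)
applied torque τ = (-0.0900, 0.1100, 0.0400)
v₁ − v₀ = (0.25333333, 0.20000000, 0.00000000)
m·(v₁−v₀)/dt = (3.8000, 3.0000, 0.0000)

F = (3.8000, 3.0000, 0.0000)
τ = (-0.0900, 0.1100, 0.0400)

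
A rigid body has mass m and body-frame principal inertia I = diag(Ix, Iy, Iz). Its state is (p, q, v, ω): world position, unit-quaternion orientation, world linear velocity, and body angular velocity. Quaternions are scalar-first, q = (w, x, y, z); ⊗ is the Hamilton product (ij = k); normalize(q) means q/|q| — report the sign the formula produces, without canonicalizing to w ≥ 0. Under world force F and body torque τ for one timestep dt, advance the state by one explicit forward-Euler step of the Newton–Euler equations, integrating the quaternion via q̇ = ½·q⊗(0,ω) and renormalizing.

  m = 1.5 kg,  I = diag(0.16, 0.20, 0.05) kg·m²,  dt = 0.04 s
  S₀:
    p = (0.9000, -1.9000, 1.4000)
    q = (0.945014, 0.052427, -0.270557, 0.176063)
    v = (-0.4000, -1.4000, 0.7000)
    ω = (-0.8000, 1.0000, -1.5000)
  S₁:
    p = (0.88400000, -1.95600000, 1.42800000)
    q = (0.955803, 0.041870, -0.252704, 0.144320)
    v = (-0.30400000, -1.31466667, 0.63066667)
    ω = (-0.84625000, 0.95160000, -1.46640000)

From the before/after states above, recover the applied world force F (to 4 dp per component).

F = (3.6000, 3.2000, -2.6000)

velocity change Δv = (0.09600000, 0.08533333, -0.06933333)
m·(v₁−v₀)/dt = (3.6000, 3.2000, -2.6000)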